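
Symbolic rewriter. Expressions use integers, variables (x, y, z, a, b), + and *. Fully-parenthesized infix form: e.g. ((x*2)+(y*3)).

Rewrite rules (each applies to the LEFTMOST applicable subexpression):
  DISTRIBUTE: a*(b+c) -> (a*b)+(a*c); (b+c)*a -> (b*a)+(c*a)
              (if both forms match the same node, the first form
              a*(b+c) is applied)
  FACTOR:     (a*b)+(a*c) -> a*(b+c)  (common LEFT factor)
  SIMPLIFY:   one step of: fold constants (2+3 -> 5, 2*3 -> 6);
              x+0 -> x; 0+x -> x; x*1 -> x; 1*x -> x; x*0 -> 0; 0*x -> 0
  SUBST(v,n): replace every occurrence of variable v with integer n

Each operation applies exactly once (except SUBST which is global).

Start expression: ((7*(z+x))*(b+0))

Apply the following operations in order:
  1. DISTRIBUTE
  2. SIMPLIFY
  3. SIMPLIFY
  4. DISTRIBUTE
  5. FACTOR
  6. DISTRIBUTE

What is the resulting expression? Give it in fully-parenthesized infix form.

Start: ((7*(z+x))*(b+0))
Apply DISTRIBUTE at root (target: ((7*(z+x))*(b+0))): ((7*(z+x))*(b+0)) -> (((7*(z+x))*b)+((7*(z+x))*0))
Apply SIMPLIFY at R (target: ((7*(z+x))*0)): (((7*(z+x))*b)+((7*(z+x))*0)) -> (((7*(z+x))*b)+0)
Apply SIMPLIFY at root (target: (((7*(z+x))*b)+0)): (((7*(z+x))*b)+0) -> ((7*(z+x))*b)
Apply DISTRIBUTE at L (target: (7*(z+x))): ((7*(z+x))*b) -> (((7*z)+(7*x))*b)
Apply FACTOR at L (target: ((7*z)+(7*x))): (((7*z)+(7*x))*b) -> ((7*(z+x))*b)
Apply DISTRIBUTE at L (target: (7*(z+x))): ((7*(z+x))*b) -> (((7*z)+(7*x))*b)

Answer: (((7*z)+(7*x))*b)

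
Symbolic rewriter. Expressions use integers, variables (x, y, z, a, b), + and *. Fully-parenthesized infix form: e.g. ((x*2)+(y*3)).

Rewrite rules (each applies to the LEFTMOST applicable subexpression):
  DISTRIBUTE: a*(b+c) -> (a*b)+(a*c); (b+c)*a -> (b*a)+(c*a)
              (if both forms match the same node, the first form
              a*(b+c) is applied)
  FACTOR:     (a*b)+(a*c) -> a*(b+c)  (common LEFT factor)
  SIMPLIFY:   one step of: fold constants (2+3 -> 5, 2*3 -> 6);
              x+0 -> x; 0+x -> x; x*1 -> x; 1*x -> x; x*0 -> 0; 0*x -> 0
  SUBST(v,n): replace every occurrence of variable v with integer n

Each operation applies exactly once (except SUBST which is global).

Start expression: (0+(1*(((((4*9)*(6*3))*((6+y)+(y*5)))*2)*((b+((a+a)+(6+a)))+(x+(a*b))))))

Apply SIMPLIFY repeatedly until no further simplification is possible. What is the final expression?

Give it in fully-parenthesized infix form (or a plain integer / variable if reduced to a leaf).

Answer: (((648*((6+y)+(y*5)))*2)*((b+((a+a)+(6+a)))+(x+(a*b))))

Derivation:
Start: (0+(1*(((((4*9)*(6*3))*((6+y)+(y*5)))*2)*((b+((a+a)+(6+a)))+(x+(a*b))))))
Step 1: at root: (0+(1*(((((4*9)*(6*3))*((6+y)+(y*5)))*2)*((b+((a+a)+(6+a)))+(x+(a*b)))))) -> (1*(((((4*9)*(6*3))*((6+y)+(y*5)))*2)*((b+((a+a)+(6+a)))+(x+(a*b))))); overall: (0+(1*(((((4*9)*(6*3))*((6+y)+(y*5)))*2)*((b+((a+a)+(6+a)))+(x+(a*b)))))) -> (1*(((((4*9)*(6*3))*((6+y)+(y*5)))*2)*((b+((a+a)+(6+a)))+(x+(a*b)))))
Step 2: at root: (1*(((((4*9)*(6*3))*((6+y)+(y*5)))*2)*((b+((a+a)+(6+a)))+(x+(a*b))))) -> (((((4*9)*(6*3))*((6+y)+(y*5)))*2)*((b+((a+a)+(6+a)))+(x+(a*b)))); overall: (1*(((((4*9)*(6*3))*((6+y)+(y*5)))*2)*((b+((a+a)+(6+a)))+(x+(a*b))))) -> (((((4*9)*(6*3))*((6+y)+(y*5)))*2)*((b+((a+a)+(6+a)))+(x+(a*b))))
Step 3: at LLLL: (4*9) -> 36; overall: (((((4*9)*(6*3))*((6+y)+(y*5)))*2)*((b+((a+a)+(6+a)))+(x+(a*b)))) -> ((((36*(6*3))*((6+y)+(y*5)))*2)*((b+((a+a)+(6+a)))+(x+(a*b))))
Step 4: at LLLR: (6*3) -> 18; overall: ((((36*(6*3))*((6+y)+(y*5)))*2)*((b+((a+a)+(6+a)))+(x+(a*b)))) -> ((((36*18)*((6+y)+(y*5)))*2)*((b+((a+a)+(6+a)))+(x+(a*b))))
Step 5: at LLL: (36*18) -> 648; overall: ((((36*18)*((6+y)+(y*5)))*2)*((b+((a+a)+(6+a)))+(x+(a*b)))) -> (((648*((6+y)+(y*5)))*2)*((b+((a+a)+(6+a)))+(x+(a*b))))
Fixed point: (((648*((6+y)+(y*5)))*2)*((b+((a+a)+(6+a)))+(x+(a*b))))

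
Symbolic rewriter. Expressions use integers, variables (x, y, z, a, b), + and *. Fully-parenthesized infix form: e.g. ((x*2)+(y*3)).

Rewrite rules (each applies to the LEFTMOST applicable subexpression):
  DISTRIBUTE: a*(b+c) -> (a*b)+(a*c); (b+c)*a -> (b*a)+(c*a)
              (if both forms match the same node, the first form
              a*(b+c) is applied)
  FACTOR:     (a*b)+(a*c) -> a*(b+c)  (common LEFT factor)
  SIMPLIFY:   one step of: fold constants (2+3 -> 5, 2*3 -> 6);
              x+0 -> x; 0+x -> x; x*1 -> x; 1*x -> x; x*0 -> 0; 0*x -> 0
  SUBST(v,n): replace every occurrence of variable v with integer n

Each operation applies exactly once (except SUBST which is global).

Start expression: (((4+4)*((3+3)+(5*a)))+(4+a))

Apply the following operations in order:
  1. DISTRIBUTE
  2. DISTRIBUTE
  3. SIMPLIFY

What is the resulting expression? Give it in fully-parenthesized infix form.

Start: (((4+4)*((3+3)+(5*a)))+(4+a))
Apply DISTRIBUTE at L (target: ((4+4)*((3+3)+(5*a)))): (((4+4)*((3+3)+(5*a)))+(4+a)) -> ((((4+4)*(3+3))+((4+4)*(5*a)))+(4+a))
Apply DISTRIBUTE at LL (target: ((4+4)*(3+3))): ((((4+4)*(3+3))+((4+4)*(5*a)))+(4+a)) -> (((((4+4)*3)+((4+4)*3))+((4+4)*(5*a)))+(4+a))
Apply SIMPLIFY at LLLL (target: (4+4)): (((((4+4)*3)+((4+4)*3))+((4+4)*(5*a)))+(4+a)) -> ((((8*3)+((4+4)*3))+((4+4)*(5*a)))+(4+a))

Answer: ((((8*3)+((4+4)*3))+((4+4)*(5*a)))+(4+a))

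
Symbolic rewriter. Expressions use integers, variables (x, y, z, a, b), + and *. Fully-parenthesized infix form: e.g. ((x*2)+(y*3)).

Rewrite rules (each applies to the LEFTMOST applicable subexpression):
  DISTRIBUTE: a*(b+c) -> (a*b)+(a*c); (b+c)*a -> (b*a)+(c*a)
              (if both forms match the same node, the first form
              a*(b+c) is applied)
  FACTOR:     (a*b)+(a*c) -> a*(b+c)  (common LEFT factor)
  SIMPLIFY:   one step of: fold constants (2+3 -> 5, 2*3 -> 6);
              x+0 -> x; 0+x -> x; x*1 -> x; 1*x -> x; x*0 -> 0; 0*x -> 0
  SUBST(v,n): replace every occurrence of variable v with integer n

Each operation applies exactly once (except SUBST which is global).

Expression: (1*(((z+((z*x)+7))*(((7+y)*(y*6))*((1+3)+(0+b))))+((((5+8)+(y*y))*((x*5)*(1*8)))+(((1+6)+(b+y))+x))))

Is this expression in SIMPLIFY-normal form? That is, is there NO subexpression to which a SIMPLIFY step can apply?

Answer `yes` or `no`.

Expression: (1*(((z+((z*x)+7))*(((7+y)*(y*6))*((1+3)+(0+b))))+((((5+8)+(y*y))*((x*5)*(1*8)))+(((1+6)+(b+y))+x))))
Scanning for simplifiable subexpressions (pre-order)...
  at root: (1*(((z+((z*x)+7))*(((7+y)*(y*6))*((1+3)+(0+b))))+((((5+8)+(y*y))*((x*5)*(1*8)))+(((1+6)+(b+y))+x)))) (SIMPLIFIABLE)
  at R: (((z+((z*x)+7))*(((7+y)*(y*6))*((1+3)+(0+b))))+((((5+8)+(y*y))*((x*5)*(1*8)))+(((1+6)+(b+y))+x))) (not simplifiable)
  at RL: ((z+((z*x)+7))*(((7+y)*(y*6))*((1+3)+(0+b)))) (not simplifiable)
  at RLL: (z+((z*x)+7)) (not simplifiable)
  at RLLR: ((z*x)+7) (not simplifiable)
  at RLLRL: (z*x) (not simplifiable)
  at RLR: (((7+y)*(y*6))*((1+3)+(0+b))) (not simplifiable)
  at RLRL: ((7+y)*(y*6)) (not simplifiable)
  at RLRLL: (7+y) (not simplifiable)
  at RLRLR: (y*6) (not simplifiable)
  at RLRR: ((1+3)+(0+b)) (not simplifiable)
  at RLRRL: (1+3) (SIMPLIFIABLE)
  at RLRRR: (0+b) (SIMPLIFIABLE)
  at RR: ((((5+8)+(y*y))*((x*5)*(1*8)))+(((1+6)+(b+y))+x)) (not simplifiable)
  at RRL: (((5+8)+(y*y))*((x*5)*(1*8))) (not simplifiable)
  at RRLL: ((5+8)+(y*y)) (not simplifiable)
  at RRLLL: (5+8) (SIMPLIFIABLE)
  at RRLLR: (y*y) (not simplifiable)
  at RRLR: ((x*5)*(1*8)) (not simplifiable)
  at RRLRL: (x*5) (not simplifiable)
  at RRLRR: (1*8) (SIMPLIFIABLE)
  at RRR: (((1+6)+(b+y))+x) (not simplifiable)
  at RRRL: ((1+6)+(b+y)) (not simplifiable)
  at RRRLL: (1+6) (SIMPLIFIABLE)
  at RRRLR: (b+y) (not simplifiable)
Found simplifiable subexpr at path root: (1*(((z+((z*x)+7))*(((7+y)*(y*6))*((1+3)+(0+b))))+((((5+8)+(y*y))*((x*5)*(1*8)))+(((1+6)+(b+y))+x))))
One SIMPLIFY step would give: (((z+((z*x)+7))*(((7+y)*(y*6))*((1+3)+(0+b))))+((((5+8)+(y*y))*((x*5)*(1*8)))+(((1+6)+(b+y))+x)))
-> NOT in normal form.

Answer: no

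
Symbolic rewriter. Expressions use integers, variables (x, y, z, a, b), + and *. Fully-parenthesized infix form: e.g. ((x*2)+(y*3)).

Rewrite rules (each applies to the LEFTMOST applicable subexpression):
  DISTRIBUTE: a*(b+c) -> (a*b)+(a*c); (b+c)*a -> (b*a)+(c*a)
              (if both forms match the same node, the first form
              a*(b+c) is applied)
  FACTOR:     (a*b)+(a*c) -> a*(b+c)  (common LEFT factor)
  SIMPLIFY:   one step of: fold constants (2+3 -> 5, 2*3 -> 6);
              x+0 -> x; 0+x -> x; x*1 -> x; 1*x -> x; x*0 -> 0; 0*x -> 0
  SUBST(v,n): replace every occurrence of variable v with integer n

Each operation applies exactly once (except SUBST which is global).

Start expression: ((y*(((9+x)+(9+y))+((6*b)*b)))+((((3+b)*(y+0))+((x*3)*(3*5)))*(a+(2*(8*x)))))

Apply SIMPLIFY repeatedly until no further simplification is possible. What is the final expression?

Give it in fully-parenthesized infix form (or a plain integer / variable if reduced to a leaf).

Start: ((y*(((9+x)+(9+y))+((6*b)*b)))+((((3+b)*(y+0))+((x*3)*(3*5)))*(a+(2*(8*x)))))
Step 1: at RLLR: (y+0) -> y; overall: ((y*(((9+x)+(9+y))+((6*b)*b)))+((((3+b)*(y+0))+((x*3)*(3*5)))*(a+(2*(8*x))))) -> ((y*(((9+x)+(9+y))+((6*b)*b)))+((((3+b)*y)+((x*3)*(3*5)))*(a+(2*(8*x)))))
Step 2: at RLRR: (3*5) -> 15; overall: ((y*(((9+x)+(9+y))+((6*b)*b)))+((((3+b)*y)+((x*3)*(3*5)))*(a+(2*(8*x))))) -> ((y*(((9+x)+(9+y))+((6*b)*b)))+((((3+b)*y)+((x*3)*15))*(a+(2*(8*x)))))
Fixed point: ((y*(((9+x)+(9+y))+((6*b)*b)))+((((3+b)*y)+((x*3)*15))*(a+(2*(8*x)))))

Answer: ((y*(((9+x)+(9+y))+((6*b)*b)))+((((3+b)*y)+((x*3)*15))*(a+(2*(8*x)))))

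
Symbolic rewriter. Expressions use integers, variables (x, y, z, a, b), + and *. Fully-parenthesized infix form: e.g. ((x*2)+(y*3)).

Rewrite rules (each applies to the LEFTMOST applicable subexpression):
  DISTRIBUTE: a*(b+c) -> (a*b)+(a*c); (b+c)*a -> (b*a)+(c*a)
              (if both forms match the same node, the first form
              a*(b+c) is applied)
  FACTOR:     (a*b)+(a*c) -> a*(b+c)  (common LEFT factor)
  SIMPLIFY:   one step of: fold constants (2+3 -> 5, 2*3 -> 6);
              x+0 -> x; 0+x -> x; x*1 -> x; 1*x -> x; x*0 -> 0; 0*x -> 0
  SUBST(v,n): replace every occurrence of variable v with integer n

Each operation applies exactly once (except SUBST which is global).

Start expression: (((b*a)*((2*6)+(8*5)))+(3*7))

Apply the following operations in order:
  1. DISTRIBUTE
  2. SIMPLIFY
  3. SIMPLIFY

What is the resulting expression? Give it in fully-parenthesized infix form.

Answer: ((((b*a)*12)+((b*a)*40))+(3*7))

Derivation:
Start: (((b*a)*((2*6)+(8*5)))+(3*7))
Apply DISTRIBUTE at L (target: ((b*a)*((2*6)+(8*5)))): (((b*a)*((2*6)+(8*5)))+(3*7)) -> ((((b*a)*(2*6))+((b*a)*(8*5)))+(3*7))
Apply SIMPLIFY at LLR (target: (2*6)): ((((b*a)*(2*6))+((b*a)*(8*5)))+(3*7)) -> ((((b*a)*12)+((b*a)*(8*5)))+(3*7))
Apply SIMPLIFY at LRR (target: (8*5)): ((((b*a)*12)+((b*a)*(8*5)))+(3*7)) -> ((((b*a)*12)+((b*a)*40))+(3*7))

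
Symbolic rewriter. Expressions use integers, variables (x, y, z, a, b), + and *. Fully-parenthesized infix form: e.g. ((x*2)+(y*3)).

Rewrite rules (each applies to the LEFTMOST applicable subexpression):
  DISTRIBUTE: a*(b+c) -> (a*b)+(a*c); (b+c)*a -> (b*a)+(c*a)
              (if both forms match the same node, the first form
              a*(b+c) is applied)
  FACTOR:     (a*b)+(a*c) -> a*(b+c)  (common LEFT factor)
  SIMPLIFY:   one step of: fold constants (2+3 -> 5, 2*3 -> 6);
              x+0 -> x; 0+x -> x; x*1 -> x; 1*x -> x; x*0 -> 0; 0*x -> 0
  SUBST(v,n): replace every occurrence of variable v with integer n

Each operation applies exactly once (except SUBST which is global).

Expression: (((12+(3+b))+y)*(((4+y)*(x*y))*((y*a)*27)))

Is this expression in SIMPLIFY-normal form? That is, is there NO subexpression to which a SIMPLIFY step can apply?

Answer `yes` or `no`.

Expression: (((12+(3+b))+y)*(((4+y)*(x*y))*((y*a)*27)))
Scanning for simplifiable subexpressions (pre-order)...
  at root: (((12+(3+b))+y)*(((4+y)*(x*y))*((y*a)*27))) (not simplifiable)
  at L: ((12+(3+b))+y) (not simplifiable)
  at LL: (12+(3+b)) (not simplifiable)
  at LLR: (3+b) (not simplifiable)
  at R: (((4+y)*(x*y))*((y*a)*27)) (not simplifiable)
  at RL: ((4+y)*(x*y)) (not simplifiable)
  at RLL: (4+y) (not simplifiable)
  at RLR: (x*y) (not simplifiable)
  at RR: ((y*a)*27) (not simplifiable)
  at RRL: (y*a) (not simplifiable)
Result: no simplifiable subexpression found -> normal form.

Answer: yes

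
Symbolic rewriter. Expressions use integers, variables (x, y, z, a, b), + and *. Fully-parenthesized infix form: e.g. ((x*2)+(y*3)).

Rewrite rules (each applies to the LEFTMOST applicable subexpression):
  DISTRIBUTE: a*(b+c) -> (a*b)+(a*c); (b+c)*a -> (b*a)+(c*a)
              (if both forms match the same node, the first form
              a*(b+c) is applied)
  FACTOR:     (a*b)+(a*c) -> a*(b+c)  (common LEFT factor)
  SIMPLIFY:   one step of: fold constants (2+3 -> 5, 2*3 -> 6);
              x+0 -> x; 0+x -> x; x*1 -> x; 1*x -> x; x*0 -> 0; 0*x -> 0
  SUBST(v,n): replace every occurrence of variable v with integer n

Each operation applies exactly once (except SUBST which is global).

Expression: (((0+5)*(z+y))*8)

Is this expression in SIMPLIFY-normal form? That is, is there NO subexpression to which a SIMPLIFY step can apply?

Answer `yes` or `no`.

Answer: no

Derivation:
Expression: (((0+5)*(z+y))*8)
Scanning for simplifiable subexpressions (pre-order)...
  at root: (((0+5)*(z+y))*8) (not simplifiable)
  at L: ((0+5)*(z+y)) (not simplifiable)
  at LL: (0+5) (SIMPLIFIABLE)
  at LR: (z+y) (not simplifiable)
Found simplifiable subexpr at path LL: (0+5)
One SIMPLIFY step would give: ((5*(z+y))*8)
-> NOT in normal form.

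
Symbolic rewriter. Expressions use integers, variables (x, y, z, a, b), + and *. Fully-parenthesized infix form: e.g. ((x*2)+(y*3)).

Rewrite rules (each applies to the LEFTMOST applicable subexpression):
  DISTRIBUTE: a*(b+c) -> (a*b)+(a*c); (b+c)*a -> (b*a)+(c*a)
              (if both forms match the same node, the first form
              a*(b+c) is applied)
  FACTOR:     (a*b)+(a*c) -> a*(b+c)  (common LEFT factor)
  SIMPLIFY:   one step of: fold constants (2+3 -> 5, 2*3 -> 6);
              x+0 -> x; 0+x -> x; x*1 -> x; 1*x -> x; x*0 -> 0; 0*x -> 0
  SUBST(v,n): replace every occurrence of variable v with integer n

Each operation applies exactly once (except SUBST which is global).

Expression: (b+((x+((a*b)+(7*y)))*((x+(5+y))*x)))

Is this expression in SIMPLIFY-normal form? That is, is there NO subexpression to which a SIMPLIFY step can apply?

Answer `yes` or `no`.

Answer: yes

Derivation:
Expression: (b+((x+((a*b)+(7*y)))*((x+(5+y))*x)))
Scanning for simplifiable subexpressions (pre-order)...
  at root: (b+((x+((a*b)+(7*y)))*((x+(5+y))*x))) (not simplifiable)
  at R: ((x+((a*b)+(7*y)))*((x+(5+y))*x)) (not simplifiable)
  at RL: (x+((a*b)+(7*y))) (not simplifiable)
  at RLR: ((a*b)+(7*y)) (not simplifiable)
  at RLRL: (a*b) (not simplifiable)
  at RLRR: (7*y) (not simplifiable)
  at RR: ((x+(5+y))*x) (not simplifiable)
  at RRL: (x+(5+y)) (not simplifiable)
  at RRLR: (5+y) (not simplifiable)
Result: no simplifiable subexpression found -> normal form.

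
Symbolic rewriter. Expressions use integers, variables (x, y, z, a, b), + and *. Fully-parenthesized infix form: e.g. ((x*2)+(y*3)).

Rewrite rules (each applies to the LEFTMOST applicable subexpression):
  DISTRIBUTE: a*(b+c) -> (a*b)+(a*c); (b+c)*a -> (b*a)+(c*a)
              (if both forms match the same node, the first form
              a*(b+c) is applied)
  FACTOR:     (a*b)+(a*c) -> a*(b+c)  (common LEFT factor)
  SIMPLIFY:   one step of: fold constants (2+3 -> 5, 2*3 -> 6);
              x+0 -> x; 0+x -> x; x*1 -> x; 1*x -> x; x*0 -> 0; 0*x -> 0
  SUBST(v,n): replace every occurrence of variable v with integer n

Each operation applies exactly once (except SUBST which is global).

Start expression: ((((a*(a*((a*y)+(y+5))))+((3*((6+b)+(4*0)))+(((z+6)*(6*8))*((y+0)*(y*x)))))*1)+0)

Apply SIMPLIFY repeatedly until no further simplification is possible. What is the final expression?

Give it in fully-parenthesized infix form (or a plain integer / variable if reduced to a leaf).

Answer: ((a*(a*((a*y)+(y+5))))+((3*(6+b))+(((z+6)*48)*(y*(y*x)))))

Derivation:
Start: ((((a*(a*((a*y)+(y+5))))+((3*((6+b)+(4*0)))+(((z+6)*(6*8))*((y+0)*(y*x)))))*1)+0)
Step 1: at root: ((((a*(a*((a*y)+(y+5))))+((3*((6+b)+(4*0)))+(((z+6)*(6*8))*((y+0)*(y*x)))))*1)+0) -> (((a*(a*((a*y)+(y+5))))+((3*((6+b)+(4*0)))+(((z+6)*(6*8))*((y+0)*(y*x)))))*1); overall: ((((a*(a*((a*y)+(y+5))))+((3*((6+b)+(4*0)))+(((z+6)*(6*8))*((y+0)*(y*x)))))*1)+0) -> (((a*(a*((a*y)+(y+5))))+((3*((6+b)+(4*0)))+(((z+6)*(6*8))*((y+0)*(y*x)))))*1)
Step 2: at root: (((a*(a*((a*y)+(y+5))))+((3*((6+b)+(4*0)))+(((z+6)*(6*8))*((y+0)*(y*x)))))*1) -> ((a*(a*((a*y)+(y+5))))+((3*((6+b)+(4*0)))+(((z+6)*(6*8))*((y+0)*(y*x))))); overall: (((a*(a*((a*y)+(y+5))))+((3*((6+b)+(4*0)))+(((z+6)*(6*8))*((y+0)*(y*x)))))*1) -> ((a*(a*((a*y)+(y+5))))+((3*((6+b)+(4*0)))+(((z+6)*(6*8))*((y+0)*(y*x)))))
Step 3: at RLRR: (4*0) -> 0; overall: ((a*(a*((a*y)+(y+5))))+((3*((6+b)+(4*0)))+(((z+6)*(6*8))*((y+0)*(y*x))))) -> ((a*(a*((a*y)+(y+5))))+((3*((6+b)+0))+(((z+6)*(6*8))*((y+0)*(y*x)))))
Step 4: at RLR: ((6+b)+0) -> (6+b); overall: ((a*(a*((a*y)+(y+5))))+((3*((6+b)+0))+(((z+6)*(6*8))*((y+0)*(y*x))))) -> ((a*(a*((a*y)+(y+5))))+((3*(6+b))+(((z+6)*(6*8))*((y+0)*(y*x)))))
Step 5: at RRLR: (6*8) -> 48; overall: ((a*(a*((a*y)+(y+5))))+((3*(6+b))+(((z+6)*(6*8))*((y+0)*(y*x))))) -> ((a*(a*((a*y)+(y+5))))+((3*(6+b))+(((z+6)*48)*((y+0)*(y*x)))))
Step 6: at RRRL: (y+0) -> y; overall: ((a*(a*((a*y)+(y+5))))+((3*(6+b))+(((z+6)*48)*((y+0)*(y*x))))) -> ((a*(a*((a*y)+(y+5))))+((3*(6+b))+(((z+6)*48)*(y*(y*x)))))
Fixed point: ((a*(a*((a*y)+(y+5))))+((3*(6+b))+(((z+6)*48)*(y*(y*x)))))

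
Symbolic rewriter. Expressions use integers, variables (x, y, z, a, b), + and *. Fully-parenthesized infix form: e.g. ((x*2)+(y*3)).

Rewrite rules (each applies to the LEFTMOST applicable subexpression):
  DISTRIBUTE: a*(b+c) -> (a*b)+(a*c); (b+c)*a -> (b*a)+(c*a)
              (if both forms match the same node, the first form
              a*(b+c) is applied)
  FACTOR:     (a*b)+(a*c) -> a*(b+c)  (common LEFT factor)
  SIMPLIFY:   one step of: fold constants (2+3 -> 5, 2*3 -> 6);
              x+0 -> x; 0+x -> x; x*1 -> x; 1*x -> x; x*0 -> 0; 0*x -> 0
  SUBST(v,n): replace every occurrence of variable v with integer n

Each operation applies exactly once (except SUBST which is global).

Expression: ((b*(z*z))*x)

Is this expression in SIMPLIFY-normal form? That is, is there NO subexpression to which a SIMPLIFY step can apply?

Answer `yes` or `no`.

Answer: yes

Derivation:
Expression: ((b*(z*z))*x)
Scanning for simplifiable subexpressions (pre-order)...
  at root: ((b*(z*z))*x) (not simplifiable)
  at L: (b*(z*z)) (not simplifiable)
  at LR: (z*z) (not simplifiable)
Result: no simplifiable subexpression found -> normal form.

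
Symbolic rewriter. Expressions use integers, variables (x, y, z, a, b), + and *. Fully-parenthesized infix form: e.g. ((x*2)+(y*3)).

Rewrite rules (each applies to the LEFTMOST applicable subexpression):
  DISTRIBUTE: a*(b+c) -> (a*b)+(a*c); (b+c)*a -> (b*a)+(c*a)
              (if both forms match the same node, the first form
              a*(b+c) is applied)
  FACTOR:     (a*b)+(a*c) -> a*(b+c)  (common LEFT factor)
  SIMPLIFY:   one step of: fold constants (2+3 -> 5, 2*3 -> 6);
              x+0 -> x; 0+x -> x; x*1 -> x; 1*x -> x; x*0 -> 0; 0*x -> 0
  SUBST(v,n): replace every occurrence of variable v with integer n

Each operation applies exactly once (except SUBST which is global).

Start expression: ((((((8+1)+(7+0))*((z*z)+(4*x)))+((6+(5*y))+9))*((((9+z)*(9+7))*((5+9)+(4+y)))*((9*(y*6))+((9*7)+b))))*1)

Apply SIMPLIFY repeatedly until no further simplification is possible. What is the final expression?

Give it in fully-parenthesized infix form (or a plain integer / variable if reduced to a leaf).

Answer: (((16*((z*z)+(4*x)))+((6+(5*y))+9))*((((9+z)*16)*(14+(4+y)))*((9*(y*6))+(63+b))))

Derivation:
Start: ((((((8+1)+(7+0))*((z*z)+(4*x)))+((6+(5*y))+9))*((((9+z)*(9+7))*((5+9)+(4+y)))*((9*(y*6))+((9*7)+b))))*1)
Step 1: at root: ((((((8+1)+(7+0))*((z*z)+(4*x)))+((6+(5*y))+9))*((((9+z)*(9+7))*((5+9)+(4+y)))*((9*(y*6))+((9*7)+b))))*1) -> (((((8+1)+(7+0))*((z*z)+(4*x)))+((6+(5*y))+9))*((((9+z)*(9+7))*((5+9)+(4+y)))*((9*(y*6))+((9*7)+b)))); overall: ((((((8+1)+(7+0))*((z*z)+(4*x)))+((6+(5*y))+9))*((((9+z)*(9+7))*((5+9)+(4+y)))*((9*(y*6))+((9*7)+b))))*1) -> (((((8+1)+(7+0))*((z*z)+(4*x)))+((6+(5*y))+9))*((((9+z)*(9+7))*((5+9)+(4+y)))*((9*(y*6))+((9*7)+b))))
Step 2: at LLLL: (8+1) -> 9; overall: (((((8+1)+(7+0))*((z*z)+(4*x)))+((6+(5*y))+9))*((((9+z)*(9+7))*((5+9)+(4+y)))*((9*(y*6))+((9*7)+b)))) -> ((((9+(7+0))*((z*z)+(4*x)))+((6+(5*y))+9))*((((9+z)*(9+7))*((5+9)+(4+y)))*((9*(y*6))+((9*7)+b))))
Step 3: at LLLR: (7+0) -> 7; overall: ((((9+(7+0))*((z*z)+(4*x)))+((6+(5*y))+9))*((((9+z)*(9+7))*((5+9)+(4+y)))*((9*(y*6))+((9*7)+b)))) -> ((((9+7)*((z*z)+(4*x)))+((6+(5*y))+9))*((((9+z)*(9+7))*((5+9)+(4+y)))*((9*(y*6))+((9*7)+b))))
Step 4: at LLL: (9+7) -> 16; overall: ((((9+7)*((z*z)+(4*x)))+((6+(5*y))+9))*((((9+z)*(9+7))*((5+9)+(4+y)))*((9*(y*6))+((9*7)+b)))) -> (((16*((z*z)+(4*x)))+((6+(5*y))+9))*((((9+z)*(9+7))*((5+9)+(4+y)))*((9*(y*6))+((9*7)+b))))
Step 5: at RLLR: (9+7) -> 16; overall: (((16*((z*z)+(4*x)))+((6+(5*y))+9))*((((9+z)*(9+7))*((5+9)+(4+y)))*((9*(y*6))+((9*7)+b)))) -> (((16*((z*z)+(4*x)))+((6+(5*y))+9))*((((9+z)*16)*((5+9)+(4+y)))*((9*(y*6))+((9*7)+b))))
Step 6: at RLRL: (5+9) -> 14; overall: (((16*((z*z)+(4*x)))+((6+(5*y))+9))*((((9+z)*16)*((5+9)+(4+y)))*((9*(y*6))+((9*7)+b)))) -> (((16*((z*z)+(4*x)))+((6+(5*y))+9))*((((9+z)*16)*(14+(4+y)))*((9*(y*6))+((9*7)+b))))
Step 7: at RRRL: (9*7) -> 63; overall: (((16*((z*z)+(4*x)))+((6+(5*y))+9))*((((9+z)*16)*(14+(4+y)))*((9*(y*6))+((9*7)+b)))) -> (((16*((z*z)+(4*x)))+((6+(5*y))+9))*((((9+z)*16)*(14+(4+y)))*((9*(y*6))+(63+b))))
Fixed point: (((16*((z*z)+(4*x)))+((6+(5*y))+9))*((((9+z)*16)*(14+(4+y)))*((9*(y*6))+(63+b))))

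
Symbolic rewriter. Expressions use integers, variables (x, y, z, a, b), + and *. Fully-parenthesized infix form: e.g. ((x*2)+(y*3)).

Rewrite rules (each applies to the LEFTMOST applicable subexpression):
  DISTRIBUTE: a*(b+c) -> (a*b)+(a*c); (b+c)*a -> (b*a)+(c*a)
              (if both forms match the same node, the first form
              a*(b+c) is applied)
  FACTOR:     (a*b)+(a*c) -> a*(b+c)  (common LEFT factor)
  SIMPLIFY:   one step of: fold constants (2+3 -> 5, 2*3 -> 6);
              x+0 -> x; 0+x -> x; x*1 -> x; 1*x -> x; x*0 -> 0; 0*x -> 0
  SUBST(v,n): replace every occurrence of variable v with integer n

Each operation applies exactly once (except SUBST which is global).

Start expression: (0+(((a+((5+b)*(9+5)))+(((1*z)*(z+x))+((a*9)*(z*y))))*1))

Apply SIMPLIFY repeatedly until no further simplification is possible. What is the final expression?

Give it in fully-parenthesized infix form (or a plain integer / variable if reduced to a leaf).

Start: (0+(((a+((5+b)*(9+5)))+(((1*z)*(z+x))+((a*9)*(z*y))))*1))
Step 1: at root: (0+(((a+((5+b)*(9+5)))+(((1*z)*(z+x))+((a*9)*(z*y))))*1)) -> (((a+((5+b)*(9+5)))+(((1*z)*(z+x))+((a*9)*(z*y))))*1); overall: (0+(((a+((5+b)*(9+5)))+(((1*z)*(z+x))+((a*9)*(z*y))))*1)) -> (((a+((5+b)*(9+5)))+(((1*z)*(z+x))+((a*9)*(z*y))))*1)
Step 2: at root: (((a+((5+b)*(9+5)))+(((1*z)*(z+x))+((a*9)*(z*y))))*1) -> ((a+((5+b)*(9+5)))+(((1*z)*(z+x))+((a*9)*(z*y)))); overall: (((a+((5+b)*(9+5)))+(((1*z)*(z+x))+((a*9)*(z*y))))*1) -> ((a+((5+b)*(9+5)))+(((1*z)*(z+x))+((a*9)*(z*y))))
Step 3: at LRR: (9+5) -> 14; overall: ((a+((5+b)*(9+5)))+(((1*z)*(z+x))+((a*9)*(z*y)))) -> ((a+((5+b)*14))+(((1*z)*(z+x))+((a*9)*(z*y))))
Step 4: at RLL: (1*z) -> z; overall: ((a+((5+b)*14))+(((1*z)*(z+x))+((a*9)*(z*y)))) -> ((a+((5+b)*14))+((z*(z+x))+((a*9)*(z*y))))
Fixed point: ((a+((5+b)*14))+((z*(z+x))+((a*9)*(z*y))))

Answer: ((a+((5+b)*14))+((z*(z+x))+((a*9)*(z*y))))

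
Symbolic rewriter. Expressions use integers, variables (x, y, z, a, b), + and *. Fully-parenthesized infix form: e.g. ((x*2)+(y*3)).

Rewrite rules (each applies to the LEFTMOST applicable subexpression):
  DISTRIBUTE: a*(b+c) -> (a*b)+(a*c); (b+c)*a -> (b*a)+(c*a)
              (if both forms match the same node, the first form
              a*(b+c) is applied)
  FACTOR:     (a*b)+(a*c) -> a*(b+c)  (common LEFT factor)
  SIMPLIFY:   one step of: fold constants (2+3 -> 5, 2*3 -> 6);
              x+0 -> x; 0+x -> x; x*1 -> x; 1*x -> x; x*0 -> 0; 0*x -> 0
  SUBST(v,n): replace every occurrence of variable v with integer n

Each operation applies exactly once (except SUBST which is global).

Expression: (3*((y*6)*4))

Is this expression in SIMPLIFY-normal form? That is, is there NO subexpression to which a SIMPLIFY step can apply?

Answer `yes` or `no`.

Expression: (3*((y*6)*4))
Scanning for simplifiable subexpressions (pre-order)...
  at root: (3*((y*6)*4)) (not simplifiable)
  at R: ((y*6)*4) (not simplifiable)
  at RL: (y*6) (not simplifiable)
Result: no simplifiable subexpression found -> normal form.

Answer: yes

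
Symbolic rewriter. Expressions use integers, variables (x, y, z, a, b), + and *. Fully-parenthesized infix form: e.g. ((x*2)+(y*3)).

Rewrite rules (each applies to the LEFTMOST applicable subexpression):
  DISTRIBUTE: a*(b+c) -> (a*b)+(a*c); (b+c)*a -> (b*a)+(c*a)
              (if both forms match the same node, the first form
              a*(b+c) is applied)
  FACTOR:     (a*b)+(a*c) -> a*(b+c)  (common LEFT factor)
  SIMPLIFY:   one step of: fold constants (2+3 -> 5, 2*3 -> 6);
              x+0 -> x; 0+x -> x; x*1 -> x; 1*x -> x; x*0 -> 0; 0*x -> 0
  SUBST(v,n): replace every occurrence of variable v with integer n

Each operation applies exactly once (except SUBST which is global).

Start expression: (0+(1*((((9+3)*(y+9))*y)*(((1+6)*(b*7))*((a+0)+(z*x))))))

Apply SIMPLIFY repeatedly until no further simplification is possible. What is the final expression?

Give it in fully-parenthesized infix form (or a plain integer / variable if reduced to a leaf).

Answer: (((12*(y+9))*y)*((7*(b*7))*(a+(z*x))))

Derivation:
Start: (0+(1*((((9+3)*(y+9))*y)*(((1+6)*(b*7))*((a+0)+(z*x))))))
Step 1: at root: (0+(1*((((9+3)*(y+9))*y)*(((1+6)*(b*7))*((a+0)+(z*x)))))) -> (1*((((9+3)*(y+9))*y)*(((1+6)*(b*7))*((a+0)+(z*x))))); overall: (0+(1*((((9+3)*(y+9))*y)*(((1+6)*(b*7))*((a+0)+(z*x)))))) -> (1*((((9+3)*(y+9))*y)*(((1+6)*(b*7))*((a+0)+(z*x)))))
Step 2: at root: (1*((((9+3)*(y+9))*y)*(((1+6)*(b*7))*((a+0)+(z*x))))) -> ((((9+3)*(y+9))*y)*(((1+6)*(b*7))*((a+0)+(z*x)))); overall: (1*((((9+3)*(y+9))*y)*(((1+6)*(b*7))*((a+0)+(z*x))))) -> ((((9+3)*(y+9))*y)*(((1+6)*(b*7))*((a+0)+(z*x))))
Step 3: at LLL: (9+3) -> 12; overall: ((((9+3)*(y+9))*y)*(((1+6)*(b*7))*((a+0)+(z*x)))) -> (((12*(y+9))*y)*(((1+6)*(b*7))*((a+0)+(z*x))))
Step 4: at RLL: (1+6) -> 7; overall: (((12*(y+9))*y)*(((1+6)*(b*7))*((a+0)+(z*x)))) -> (((12*(y+9))*y)*((7*(b*7))*((a+0)+(z*x))))
Step 5: at RRL: (a+0) -> a; overall: (((12*(y+9))*y)*((7*(b*7))*((a+0)+(z*x)))) -> (((12*(y+9))*y)*((7*(b*7))*(a+(z*x))))
Fixed point: (((12*(y+9))*y)*((7*(b*7))*(a+(z*x))))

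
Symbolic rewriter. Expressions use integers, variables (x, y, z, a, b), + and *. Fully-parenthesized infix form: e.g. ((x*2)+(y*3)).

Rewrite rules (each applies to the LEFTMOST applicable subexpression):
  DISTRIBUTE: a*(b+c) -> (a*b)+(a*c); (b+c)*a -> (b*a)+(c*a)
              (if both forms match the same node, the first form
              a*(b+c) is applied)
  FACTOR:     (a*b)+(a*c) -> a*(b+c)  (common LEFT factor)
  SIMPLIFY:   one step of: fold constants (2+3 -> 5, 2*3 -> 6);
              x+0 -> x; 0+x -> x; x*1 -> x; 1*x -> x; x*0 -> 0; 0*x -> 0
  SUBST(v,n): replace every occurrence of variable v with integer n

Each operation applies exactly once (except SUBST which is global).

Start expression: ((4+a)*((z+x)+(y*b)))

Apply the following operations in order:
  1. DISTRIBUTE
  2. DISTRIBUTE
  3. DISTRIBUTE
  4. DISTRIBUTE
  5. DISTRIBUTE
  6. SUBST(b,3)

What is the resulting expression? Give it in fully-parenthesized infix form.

Start: ((4+a)*((z+x)+(y*b)))
Apply DISTRIBUTE at root (target: ((4+a)*((z+x)+(y*b)))): ((4+a)*((z+x)+(y*b))) -> (((4+a)*(z+x))+((4+a)*(y*b)))
Apply DISTRIBUTE at L (target: ((4+a)*(z+x))): (((4+a)*(z+x))+((4+a)*(y*b))) -> ((((4+a)*z)+((4+a)*x))+((4+a)*(y*b)))
Apply DISTRIBUTE at LL (target: ((4+a)*z)): ((((4+a)*z)+((4+a)*x))+((4+a)*(y*b))) -> ((((4*z)+(a*z))+((4+a)*x))+((4+a)*(y*b)))
Apply DISTRIBUTE at LR (target: ((4+a)*x)): ((((4*z)+(a*z))+((4+a)*x))+((4+a)*(y*b))) -> ((((4*z)+(a*z))+((4*x)+(a*x)))+((4+a)*(y*b)))
Apply DISTRIBUTE at R (target: ((4+a)*(y*b))): ((((4*z)+(a*z))+((4*x)+(a*x)))+((4+a)*(y*b))) -> ((((4*z)+(a*z))+((4*x)+(a*x)))+((4*(y*b))+(a*(y*b))))
Apply SUBST(b,3): ((((4*z)+(a*z))+((4*x)+(a*x)))+((4*(y*b))+(a*(y*b)))) -> ((((4*z)+(a*z))+((4*x)+(a*x)))+((4*(y*3))+(a*(y*3))))

Answer: ((((4*z)+(a*z))+((4*x)+(a*x)))+((4*(y*3))+(a*(y*3))))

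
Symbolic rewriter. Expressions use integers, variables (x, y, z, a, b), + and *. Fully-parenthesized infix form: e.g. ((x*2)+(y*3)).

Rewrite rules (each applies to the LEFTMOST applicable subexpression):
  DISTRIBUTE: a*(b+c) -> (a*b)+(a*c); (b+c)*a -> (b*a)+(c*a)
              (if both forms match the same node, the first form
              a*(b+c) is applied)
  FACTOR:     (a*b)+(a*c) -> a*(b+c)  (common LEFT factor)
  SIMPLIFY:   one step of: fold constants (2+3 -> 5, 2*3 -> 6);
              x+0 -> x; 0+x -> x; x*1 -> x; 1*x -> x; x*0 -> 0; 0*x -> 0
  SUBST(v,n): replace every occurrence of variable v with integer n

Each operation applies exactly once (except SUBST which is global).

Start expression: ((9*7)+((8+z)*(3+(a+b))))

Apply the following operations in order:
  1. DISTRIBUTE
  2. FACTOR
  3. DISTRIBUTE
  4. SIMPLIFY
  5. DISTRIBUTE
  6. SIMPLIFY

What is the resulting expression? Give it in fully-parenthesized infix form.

Start: ((9*7)+((8+z)*(3+(a+b))))
Apply DISTRIBUTE at R (target: ((8+z)*(3+(a+b)))): ((9*7)+((8+z)*(3+(a+b)))) -> ((9*7)+(((8+z)*3)+((8+z)*(a+b))))
Apply FACTOR at R (target: (((8+z)*3)+((8+z)*(a+b)))): ((9*7)+(((8+z)*3)+((8+z)*(a+b)))) -> ((9*7)+((8+z)*(3+(a+b))))
Apply DISTRIBUTE at R (target: ((8+z)*(3+(a+b)))): ((9*7)+((8+z)*(3+(a+b)))) -> ((9*7)+(((8+z)*3)+((8+z)*(a+b))))
Apply SIMPLIFY at L (target: (9*7)): ((9*7)+(((8+z)*3)+((8+z)*(a+b)))) -> (63+(((8+z)*3)+((8+z)*(a+b))))
Apply DISTRIBUTE at RL (target: ((8+z)*3)): (63+(((8+z)*3)+((8+z)*(a+b)))) -> (63+(((8*3)+(z*3))+((8+z)*(a+b))))
Apply SIMPLIFY at RLL (target: (8*3)): (63+(((8*3)+(z*3))+((8+z)*(a+b)))) -> (63+((24+(z*3))+((8+z)*(a+b))))

Answer: (63+((24+(z*3))+((8+z)*(a+b))))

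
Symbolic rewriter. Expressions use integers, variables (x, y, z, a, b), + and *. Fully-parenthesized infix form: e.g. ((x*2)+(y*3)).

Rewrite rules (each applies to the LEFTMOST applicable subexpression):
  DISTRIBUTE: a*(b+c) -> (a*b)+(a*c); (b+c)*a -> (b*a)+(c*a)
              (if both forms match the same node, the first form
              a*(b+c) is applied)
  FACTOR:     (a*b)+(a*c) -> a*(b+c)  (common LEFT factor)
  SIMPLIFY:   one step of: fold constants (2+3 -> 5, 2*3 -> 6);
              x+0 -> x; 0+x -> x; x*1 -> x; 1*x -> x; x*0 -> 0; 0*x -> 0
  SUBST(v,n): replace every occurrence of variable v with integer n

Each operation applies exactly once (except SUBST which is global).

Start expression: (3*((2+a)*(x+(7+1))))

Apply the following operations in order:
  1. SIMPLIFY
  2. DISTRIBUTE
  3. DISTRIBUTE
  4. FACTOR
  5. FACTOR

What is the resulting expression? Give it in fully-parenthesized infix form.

Start: (3*((2+a)*(x+(7+1))))
Apply SIMPLIFY at RRR (target: (7+1)): (3*((2+a)*(x+(7+1)))) -> (3*((2+a)*(x+8)))
Apply DISTRIBUTE at R (target: ((2+a)*(x+8))): (3*((2+a)*(x+8))) -> (3*(((2+a)*x)+((2+a)*8)))
Apply DISTRIBUTE at root (target: (3*(((2+a)*x)+((2+a)*8)))): (3*(((2+a)*x)+((2+a)*8))) -> ((3*((2+a)*x))+(3*((2+a)*8)))
Apply FACTOR at root (target: ((3*((2+a)*x))+(3*((2+a)*8)))): ((3*((2+a)*x))+(3*((2+a)*8))) -> (3*(((2+a)*x)+((2+a)*8)))
Apply FACTOR at R (target: (((2+a)*x)+((2+a)*8))): (3*(((2+a)*x)+((2+a)*8))) -> (3*((2+a)*(x+8)))

Answer: (3*((2+a)*(x+8)))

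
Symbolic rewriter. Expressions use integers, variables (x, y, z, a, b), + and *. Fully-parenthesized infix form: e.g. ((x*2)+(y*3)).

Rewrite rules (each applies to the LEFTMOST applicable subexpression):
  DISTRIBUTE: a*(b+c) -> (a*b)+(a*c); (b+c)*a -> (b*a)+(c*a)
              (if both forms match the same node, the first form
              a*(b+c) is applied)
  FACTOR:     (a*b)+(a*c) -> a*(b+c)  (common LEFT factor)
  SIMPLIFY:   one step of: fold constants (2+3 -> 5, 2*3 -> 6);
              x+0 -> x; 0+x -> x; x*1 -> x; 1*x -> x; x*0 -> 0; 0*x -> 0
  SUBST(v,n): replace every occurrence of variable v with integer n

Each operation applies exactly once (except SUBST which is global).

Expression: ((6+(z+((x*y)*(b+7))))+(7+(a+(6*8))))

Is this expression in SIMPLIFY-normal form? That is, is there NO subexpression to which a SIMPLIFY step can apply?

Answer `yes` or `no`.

Expression: ((6+(z+((x*y)*(b+7))))+(7+(a+(6*8))))
Scanning for simplifiable subexpressions (pre-order)...
  at root: ((6+(z+((x*y)*(b+7))))+(7+(a+(6*8)))) (not simplifiable)
  at L: (6+(z+((x*y)*(b+7)))) (not simplifiable)
  at LR: (z+((x*y)*(b+7))) (not simplifiable)
  at LRR: ((x*y)*(b+7)) (not simplifiable)
  at LRRL: (x*y) (not simplifiable)
  at LRRR: (b+7) (not simplifiable)
  at R: (7+(a+(6*8))) (not simplifiable)
  at RR: (a+(6*8)) (not simplifiable)
  at RRR: (6*8) (SIMPLIFIABLE)
Found simplifiable subexpr at path RRR: (6*8)
One SIMPLIFY step would give: ((6+(z+((x*y)*(b+7))))+(7+(a+48)))
-> NOT in normal form.

Answer: no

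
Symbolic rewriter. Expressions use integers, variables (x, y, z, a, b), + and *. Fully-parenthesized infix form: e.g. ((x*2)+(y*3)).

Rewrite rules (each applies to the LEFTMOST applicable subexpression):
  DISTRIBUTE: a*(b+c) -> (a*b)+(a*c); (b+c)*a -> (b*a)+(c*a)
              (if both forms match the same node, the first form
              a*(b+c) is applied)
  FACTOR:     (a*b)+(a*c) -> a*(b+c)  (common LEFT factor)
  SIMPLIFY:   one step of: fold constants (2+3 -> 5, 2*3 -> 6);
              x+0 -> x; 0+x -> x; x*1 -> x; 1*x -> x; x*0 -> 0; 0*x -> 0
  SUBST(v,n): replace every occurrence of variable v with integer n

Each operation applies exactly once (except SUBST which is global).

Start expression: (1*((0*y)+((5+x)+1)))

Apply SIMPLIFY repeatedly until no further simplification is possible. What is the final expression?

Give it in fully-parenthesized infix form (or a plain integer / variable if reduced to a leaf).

Answer: ((5+x)+1)

Derivation:
Start: (1*((0*y)+((5+x)+1)))
Step 1: at root: (1*((0*y)+((5+x)+1))) -> ((0*y)+((5+x)+1)); overall: (1*((0*y)+((5+x)+1))) -> ((0*y)+((5+x)+1))
Step 2: at L: (0*y) -> 0; overall: ((0*y)+((5+x)+1)) -> (0+((5+x)+1))
Step 3: at root: (0+((5+x)+1)) -> ((5+x)+1); overall: (0+((5+x)+1)) -> ((5+x)+1)
Fixed point: ((5+x)+1)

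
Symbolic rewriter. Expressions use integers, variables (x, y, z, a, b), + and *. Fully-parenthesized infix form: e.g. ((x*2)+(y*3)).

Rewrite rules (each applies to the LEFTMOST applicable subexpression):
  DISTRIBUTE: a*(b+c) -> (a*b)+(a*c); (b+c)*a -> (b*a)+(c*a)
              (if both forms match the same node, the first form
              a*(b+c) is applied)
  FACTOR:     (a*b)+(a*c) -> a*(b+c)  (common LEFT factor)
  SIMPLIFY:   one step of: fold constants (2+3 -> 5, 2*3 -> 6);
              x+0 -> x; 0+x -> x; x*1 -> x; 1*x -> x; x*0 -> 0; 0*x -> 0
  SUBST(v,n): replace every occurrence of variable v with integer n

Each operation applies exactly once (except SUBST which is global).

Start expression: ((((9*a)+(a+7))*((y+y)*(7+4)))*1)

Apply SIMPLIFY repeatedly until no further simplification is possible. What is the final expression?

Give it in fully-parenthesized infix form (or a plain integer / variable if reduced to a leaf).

Answer: (((9*a)+(a+7))*((y+y)*11))

Derivation:
Start: ((((9*a)+(a+7))*((y+y)*(7+4)))*1)
Step 1: at root: ((((9*a)+(a+7))*((y+y)*(7+4)))*1) -> (((9*a)+(a+7))*((y+y)*(7+4))); overall: ((((9*a)+(a+7))*((y+y)*(7+4)))*1) -> (((9*a)+(a+7))*((y+y)*(7+4)))
Step 2: at RR: (7+4) -> 11; overall: (((9*a)+(a+7))*((y+y)*(7+4))) -> (((9*a)+(a+7))*((y+y)*11))
Fixed point: (((9*a)+(a+7))*((y+y)*11))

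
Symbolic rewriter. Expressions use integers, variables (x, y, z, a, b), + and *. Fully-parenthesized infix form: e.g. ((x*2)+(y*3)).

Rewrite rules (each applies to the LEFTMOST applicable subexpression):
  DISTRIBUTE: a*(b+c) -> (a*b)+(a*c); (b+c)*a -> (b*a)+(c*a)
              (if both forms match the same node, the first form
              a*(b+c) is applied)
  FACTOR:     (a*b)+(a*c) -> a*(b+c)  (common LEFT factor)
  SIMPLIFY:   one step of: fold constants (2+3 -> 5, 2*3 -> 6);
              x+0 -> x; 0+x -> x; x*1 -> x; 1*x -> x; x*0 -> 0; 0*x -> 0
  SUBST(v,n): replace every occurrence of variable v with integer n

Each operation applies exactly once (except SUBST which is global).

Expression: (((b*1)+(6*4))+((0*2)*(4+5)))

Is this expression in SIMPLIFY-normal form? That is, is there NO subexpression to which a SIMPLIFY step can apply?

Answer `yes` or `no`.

Expression: (((b*1)+(6*4))+((0*2)*(4+5)))
Scanning for simplifiable subexpressions (pre-order)...
  at root: (((b*1)+(6*4))+((0*2)*(4+5))) (not simplifiable)
  at L: ((b*1)+(6*4)) (not simplifiable)
  at LL: (b*1) (SIMPLIFIABLE)
  at LR: (6*4) (SIMPLIFIABLE)
  at R: ((0*2)*(4+5)) (not simplifiable)
  at RL: (0*2) (SIMPLIFIABLE)
  at RR: (4+5) (SIMPLIFIABLE)
Found simplifiable subexpr at path LL: (b*1)
One SIMPLIFY step would give: ((b+(6*4))+((0*2)*(4+5)))
-> NOT in normal form.

Answer: no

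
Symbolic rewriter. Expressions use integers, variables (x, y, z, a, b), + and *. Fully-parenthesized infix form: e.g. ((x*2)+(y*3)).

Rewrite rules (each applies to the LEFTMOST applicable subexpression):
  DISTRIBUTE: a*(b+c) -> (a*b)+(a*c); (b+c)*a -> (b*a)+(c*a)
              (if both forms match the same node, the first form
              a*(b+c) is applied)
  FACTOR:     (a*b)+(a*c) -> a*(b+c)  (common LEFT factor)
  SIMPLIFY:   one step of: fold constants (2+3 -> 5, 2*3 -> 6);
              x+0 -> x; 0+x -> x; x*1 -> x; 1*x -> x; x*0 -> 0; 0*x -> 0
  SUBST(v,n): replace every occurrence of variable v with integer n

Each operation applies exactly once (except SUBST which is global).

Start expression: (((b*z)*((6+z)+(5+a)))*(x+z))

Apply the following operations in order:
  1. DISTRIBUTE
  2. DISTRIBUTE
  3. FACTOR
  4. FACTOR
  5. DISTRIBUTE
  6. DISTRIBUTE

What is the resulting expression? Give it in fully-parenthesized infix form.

Answer: (((((b*z)*(6+z))+((b*z)*(5+a)))*x)+(((b*z)*((6+z)+(5+a)))*z))

Derivation:
Start: (((b*z)*((6+z)+(5+a)))*(x+z))
Apply DISTRIBUTE at root (target: (((b*z)*((6+z)+(5+a)))*(x+z))): (((b*z)*((6+z)+(5+a)))*(x+z)) -> ((((b*z)*((6+z)+(5+a)))*x)+(((b*z)*((6+z)+(5+a)))*z))
Apply DISTRIBUTE at LL (target: ((b*z)*((6+z)+(5+a)))): ((((b*z)*((6+z)+(5+a)))*x)+(((b*z)*((6+z)+(5+a)))*z)) -> (((((b*z)*(6+z))+((b*z)*(5+a)))*x)+(((b*z)*((6+z)+(5+a)))*z))
Apply FACTOR at LL (target: (((b*z)*(6+z))+((b*z)*(5+a)))): (((((b*z)*(6+z))+((b*z)*(5+a)))*x)+(((b*z)*((6+z)+(5+a)))*z)) -> ((((b*z)*((6+z)+(5+a)))*x)+(((b*z)*((6+z)+(5+a)))*z))
Apply FACTOR at root (target: ((((b*z)*((6+z)+(5+a)))*x)+(((b*z)*((6+z)+(5+a)))*z))): ((((b*z)*((6+z)+(5+a)))*x)+(((b*z)*((6+z)+(5+a)))*z)) -> (((b*z)*((6+z)+(5+a)))*(x+z))
Apply DISTRIBUTE at root (target: (((b*z)*((6+z)+(5+a)))*(x+z))): (((b*z)*((6+z)+(5+a)))*(x+z)) -> ((((b*z)*((6+z)+(5+a)))*x)+(((b*z)*((6+z)+(5+a)))*z))
Apply DISTRIBUTE at LL (target: ((b*z)*((6+z)+(5+a)))): ((((b*z)*((6+z)+(5+a)))*x)+(((b*z)*((6+z)+(5+a)))*z)) -> (((((b*z)*(6+z))+((b*z)*(5+a)))*x)+(((b*z)*((6+z)+(5+a)))*z))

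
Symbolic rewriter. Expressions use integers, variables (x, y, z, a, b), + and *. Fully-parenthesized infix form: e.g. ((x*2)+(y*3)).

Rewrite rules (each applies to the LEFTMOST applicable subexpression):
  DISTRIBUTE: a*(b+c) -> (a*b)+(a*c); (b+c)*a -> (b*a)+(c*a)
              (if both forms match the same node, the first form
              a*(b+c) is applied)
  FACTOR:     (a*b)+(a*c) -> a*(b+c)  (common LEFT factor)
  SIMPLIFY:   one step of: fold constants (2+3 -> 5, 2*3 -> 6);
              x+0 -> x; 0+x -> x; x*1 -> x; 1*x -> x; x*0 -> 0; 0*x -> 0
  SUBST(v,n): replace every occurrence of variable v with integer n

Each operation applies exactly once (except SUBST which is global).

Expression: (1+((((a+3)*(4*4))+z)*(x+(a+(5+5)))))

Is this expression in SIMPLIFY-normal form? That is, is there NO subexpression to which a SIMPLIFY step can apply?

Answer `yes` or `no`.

Answer: no

Derivation:
Expression: (1+((((a+3)*(4*4))+z)*(x+(a+(5+5)))))
Scanning for simplifiable subexpressions (pre-order)...
  at root: (1+((((a+3)*(4*4))+z)*(x+(a+(5+5))))) (not simplifiable)
  at R: ((((a+3)*(4*4))+z)*(x+(a+(5+5)))) (not simplifiable)
  at RL: (((a+3)*(4*4))+z) (not simplifiable)
  at RLL: ((a+3)*(4*4)) (not simplifiable)
  at RLLL: (a+3) (not simplifiable)
  at RLLR: (4*4) (SIMPLIFIABLE)
  at RR: (x+(a+(5+5))) (not simplifiable)
  at RRR: (a+(5+5)) (not simplifiable)
  at RRRR: (5+5) (SIMPLIFIABLE)
Found simplifiable subexpr at path RLLR: (4*4)
One SIMPLIFY step would give: (1+((((a+3)*16)+z)*(x+(a+(5+5)))))
-> NOT in normal form.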